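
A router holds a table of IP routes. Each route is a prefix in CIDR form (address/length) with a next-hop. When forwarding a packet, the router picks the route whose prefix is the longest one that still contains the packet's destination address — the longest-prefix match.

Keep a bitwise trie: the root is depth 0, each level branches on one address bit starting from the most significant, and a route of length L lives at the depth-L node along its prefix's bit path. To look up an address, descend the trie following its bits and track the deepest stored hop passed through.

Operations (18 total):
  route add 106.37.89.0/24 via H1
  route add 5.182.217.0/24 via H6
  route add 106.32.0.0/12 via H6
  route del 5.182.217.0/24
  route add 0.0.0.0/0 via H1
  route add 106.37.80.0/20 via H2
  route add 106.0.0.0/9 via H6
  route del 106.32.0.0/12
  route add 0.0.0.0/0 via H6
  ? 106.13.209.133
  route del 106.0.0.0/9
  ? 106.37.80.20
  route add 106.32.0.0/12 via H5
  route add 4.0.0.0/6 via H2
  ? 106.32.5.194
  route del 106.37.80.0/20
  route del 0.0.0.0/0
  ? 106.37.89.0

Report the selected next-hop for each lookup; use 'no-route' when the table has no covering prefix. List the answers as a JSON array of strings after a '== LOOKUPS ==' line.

Process each operation:
  add 106.37.89.0/24 -> H1 at depth 24
  add 5.182.217.0/24 -> H6 at depth 24
  add 106.32.0.0/12 -> H6 at depth 12
  - 5.182.217.0/24 clear@24
  add 0.0.0.0/0 -> H1 at depth 0
  add 106.37.80.0/20 -> H2 at depth 20
  add 106.0.0.0/9 -> H6 at depth 9
  - 106.32.0.0/12 clear@12
  add 0.0.0.0/0 -> H6 at depth 0
  lookup 106.13.209.133: bits 0110101000 walk d0:H6→d1:-→d2:-→d3:-→d4:-→d5:-→d6:-→d7:-→d8:-→d9:H6→d10:- -> H6
  - 106.0.0.0/9 clear@9
  lookup 106.37.80.20: bits 01101010001001010101 walk d0:H6→d1:-→d2:-→d3:-→d4:-→d5:-→d6:-→d7:-→d8:-→d9:-→d10:-→d11:-→d12:-→d13:-→d14:-→d15:-→d16:-→d17:-→d18:-→d19:-→d20:H2 -> H2
  add 106.32.0.0/12 -> H5 at depth 12
  add 4.0.0.0/6 -> H2 at depth 6
  lookup 106.32.5.194: bits 0110101000100 walk d0:H6→d1:-→d2:-→d3:-→d4:-→d5:-→d6:-→d7:-→d8:-→d9:-→d10:-→d11:-→d12:H5→d13:- -> H5
  - 106.37.80.0/20 clear@20
  - 0.0.0.0/0 clear@0
  lookup 106.37.89.0: bits 011010100010010101011001 walk d0:-→d1:-→d2:-→d3:-→d4:-→d5:-→d6:-→d7:-→d8:-→d9:-→d10:-→d11:-→d12:H5→d13:-→d14:-→d15:-→d16:-→d17:-→d18:-→d19:-→d20:-→d21:-→d22:-→d23:-→d24:H1 -> H1

== LOOKUPS ==
["H6","H2","H5","H1"]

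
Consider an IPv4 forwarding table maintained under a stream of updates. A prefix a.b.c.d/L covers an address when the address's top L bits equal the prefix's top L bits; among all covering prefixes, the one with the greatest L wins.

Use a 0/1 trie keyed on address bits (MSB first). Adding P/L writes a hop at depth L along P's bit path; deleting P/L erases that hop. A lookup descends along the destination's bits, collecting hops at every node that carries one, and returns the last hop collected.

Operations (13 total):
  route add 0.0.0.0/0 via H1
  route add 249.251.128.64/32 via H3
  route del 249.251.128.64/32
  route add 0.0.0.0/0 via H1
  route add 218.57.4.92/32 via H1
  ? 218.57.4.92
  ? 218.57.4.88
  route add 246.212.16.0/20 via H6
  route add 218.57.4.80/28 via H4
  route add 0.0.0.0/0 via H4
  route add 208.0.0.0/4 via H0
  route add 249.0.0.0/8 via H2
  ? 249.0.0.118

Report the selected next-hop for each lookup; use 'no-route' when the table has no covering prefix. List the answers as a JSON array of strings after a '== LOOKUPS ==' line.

Trace:
  add 0.0.0.0/0 -> H1 at depth 0
  add 249.251.128.64/32 -> H3 at depth 32
  del 249.251.128.64/32 (clear depth 32)
  add 0.0.0.0/0 -> H1 at depth 0
  add 218.57.4.92/32 -> H1 at depth 32
  Q 218.57.4.92: descend 11011010001110010000010001011100 ; hops seen [H1,H1] ; pick H1
  Q 218.57.4.88: descend 11011010001110010000010001011 ; hops seen [H1] ; pick H1
  add 246.212.16.0/20 -> H6 at depth 20
  add 218.57.4.80/28 -> H4 at depth 28
  add 0.0.0.0/0 -> H4 at depth 0
  add 208.0.0.0/4 -> H0 at depth 4
  add 249.0.0.0/8 -> H2 at depth 8
  Q 249.0.0.118: descend 11111001 ; hops seen [H4,H2] ; pick H2

== LOOKUPS ==
["H1","H1","H2"]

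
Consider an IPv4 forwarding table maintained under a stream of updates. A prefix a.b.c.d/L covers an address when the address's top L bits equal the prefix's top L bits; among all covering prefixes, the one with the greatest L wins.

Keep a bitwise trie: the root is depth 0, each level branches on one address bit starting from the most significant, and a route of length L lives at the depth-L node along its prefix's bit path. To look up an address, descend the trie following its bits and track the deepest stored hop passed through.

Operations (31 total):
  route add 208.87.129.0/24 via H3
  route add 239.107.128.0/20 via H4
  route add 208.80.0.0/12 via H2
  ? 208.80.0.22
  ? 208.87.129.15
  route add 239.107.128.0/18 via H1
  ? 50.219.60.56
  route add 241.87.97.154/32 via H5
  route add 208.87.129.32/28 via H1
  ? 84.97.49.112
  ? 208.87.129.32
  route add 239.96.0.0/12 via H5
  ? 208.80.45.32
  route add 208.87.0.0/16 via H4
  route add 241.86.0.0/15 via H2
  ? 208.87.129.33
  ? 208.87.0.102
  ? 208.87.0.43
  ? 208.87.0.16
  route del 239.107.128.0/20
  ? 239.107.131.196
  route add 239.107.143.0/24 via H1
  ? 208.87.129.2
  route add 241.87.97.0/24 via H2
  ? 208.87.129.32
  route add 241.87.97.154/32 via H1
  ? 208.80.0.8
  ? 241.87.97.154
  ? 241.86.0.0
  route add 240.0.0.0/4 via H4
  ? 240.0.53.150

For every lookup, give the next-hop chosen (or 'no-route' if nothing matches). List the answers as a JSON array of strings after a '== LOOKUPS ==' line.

Trace:
  + 208.87.129.0/24 (H3) depth=24
  + 239.107.128.0/20 (H4) depth=20
  + 208.80.0.0/12 (H2) depth=12
  lookup 208.80.0.22: bits 1101000001010 walk d0:-→d1:-→d2:-→d3:-→d4:-→d5:-→d6:-→d7:-→d8:-→d9:-→d10:-→d11:-→d12:H2→d13:- -> H2
  lookup 208.87.129.15: bits 110100000101011110000001 walk d0:-→d1:-→d2:-→d3:-→d4:-→d5:-→d6:-→d7:-→d8:-→d9:-→d10:-→d11:-→d12:H2→d13:-→d14:-→d15:-→d16:-→d17:-→d18:-→d19:-→d20:-→d21:-→d22:-→d23:-→d24:H3 -> H3
  + 239.107.128.0/18 (H1) depth=18
  lookup 50.219.60.56: bits ε walk d0:- -> no-route
  + 241.87.97.154/32 (H5) depth=32
  + 208.87.129.32/28 (H1) depth=28
  lookup 84.97.49.112: bits ε walk d0:- -> no-route
  lookup 208.87.129.32: bits 1101000001010111100000010010 walk d0:-→d1:-→d2:-→d3:-→d4:-→d5:-→d6:-→d7:-→d8:-→d9:-→d10:-→d11:-→d12:H2→d13:-→d14:-→d15:-→d16:-→d17:-→d18:-→d19:-→d20:-→d21:-→d22:-→d23:-→d24:H3→d25:-→d26:-→d27:-→d28:H1 -> H1
  + 239.96.0.0/12 (H5) depth=12
  lookup 208.80.45.32: bits 1101000001010 walk d0:-→d1:-→d2:-→d3:-→d4:-→d5:-→d6:-→d7:-→d8:-→d9:-→d10:-→d11:-→d12:H2→d13:- -> H2
  + 208.87.0.0/16 (H4) depth=16
  + 241.86.0.0/15 (H2) depth=15
  lookup 208.87.129.33: bits 1101000001010111100000010010 walk d0:-→d1:-→d2:-→d3:-→d4:-→d5:-→d6:-→d7:-→d8:-→d9:-→d10:-→d11:-→d12:H2→d13:-→d14:-→d15:-→d16:H4→d17:-→d18:-→d19:-→d20:-→d21:-→d22:-→d23:-→d24:H3→d25:-→d26:-→d27:-→d28:H1 -> H1
  lookup 208.87.0.102: bits 1101000001010111 walk d0:-→d1:-→d2:-→d3:-→d4:-→d5:-→d6:-→d7:-→d8:-→d9:-→d10:-→d11:-→d12:H2→d13:-→d14:-→d15:-→d16:H4 -> H4
  lookup 208.87.0.43: bits 1101000001010111 walk d0:-→d1:-→d2:-→d3:-→d4:-→d5:-→d6:-→d7:-→d8:-→d9:-→d10:-→d11:-→d12:H2→d13:-→d14:-→d15:-→d16:H4 -> H4
  lookup 208.87.0.16: bits 1101000001010111 walk d0:-→d1:-→d2:-→d3:-→d4:-→d5:-→d6:-→d7:-→d8:-→d9:-→d10:-→d11:-→d12:H2→d13:-→d14:-→d15:-→d16:H4 -> H4
  del 239.107.128.0/20 (clear depth 20)
  lookup 239.107.131.196: bits 11101111011010111000 walk d0:-→d1:-→d2:-→d3:-→d4:-→d5:-→d6:-→d7:-→d8:-→d9:-→d10:-→d11:-→d12:H5→d13:-→d14:-→d15:-→d16:-→d17:-→d18:H1→d19:-→d20:- -> H1
  + 239.107.143.0/24 (H1) depth=24
  lookup 208.87.129.2: bits 11010000010101111000000100 walk d0:-→d1:-→d2:-→d3:-→d4:-→d5:-→d6:-→d7:-→d8:-→d9:-→d10:-→d11:-→d12:H2→d13:-→d14:-→d15:-→d16:H4→d17:-→d18:-→d19:-→d20:-→d21:-→d22:-→d23:-→d24:H3→d25:-→d26:- -> H3
  + 241.87.97.0/24 (H2) depth=24
  lookup 208.87.129.32: bits 1101000001010111100000010010 walk d0:-→d1:-→d2:-→d3:-→d4:-→d5:-→d6:-→d7:-→d8:-→d9:-→d10:-→d11:-→d12:H2→d13:-→d14:-→d15:-→d16:H4→d17:-→d18:-→d19:-→d20:-→d21:-→d22:-→d23:-→d24:H3→d25:-→d26:-→d27:-→d28:H1 -> H1
  + 241.87.97.154/32 (H1) depth=32
  lookup 208.80.0.8: bits 1101000001010 walk d0:-→d1:-→d2:-→d3:-→d4:-→d5:-→d6:-→d7:-→d8:-→d9:-→d10:-→d11:-→d12:H2→d13:- -> H2
  lookup 241.87.97.154: bits 11110001010101110110000110011010 walk d0:-→d1:-→d2:-→d3:-→d4:-→d5:-→d6:-→d7:-→d8:-→d9:-→d10:-→d11:-→d12:-→d13:-→d14:-→d15:H2→d16:-→d17:-→d18:-→d19:-→d20:-→d21:-→d22:-→d23:-→d24:H2→d25:-→d26:-→d27:-→d28:-→d29:-→d30:-→d31:-→d32:H1 -> H1
  lookup 241.86.0.0: bits 111100010101011 walk d0:-→d1:-→d2:-→d3:-→d4:-→d5:-→d6:-→d7:-→d8:-→d9:-→d10:-→d11:-→d12:-→d13:-→d14:-→d15:H2 -> H2
  + 240.0.0.0/4 (H4) depth=4
  lookup 240.0.53.150: bits 1111000 walk d0:-→d1:-→d2:-→d3:-→d4:H4→d5:-→d6:-→d7:- -> H4

== LOOKUPS ==
["H2","H3","no-route","no-route","H1","H2","H1","H4","H4","H4","H1","H3","H1","H2","H1","H2","H4"]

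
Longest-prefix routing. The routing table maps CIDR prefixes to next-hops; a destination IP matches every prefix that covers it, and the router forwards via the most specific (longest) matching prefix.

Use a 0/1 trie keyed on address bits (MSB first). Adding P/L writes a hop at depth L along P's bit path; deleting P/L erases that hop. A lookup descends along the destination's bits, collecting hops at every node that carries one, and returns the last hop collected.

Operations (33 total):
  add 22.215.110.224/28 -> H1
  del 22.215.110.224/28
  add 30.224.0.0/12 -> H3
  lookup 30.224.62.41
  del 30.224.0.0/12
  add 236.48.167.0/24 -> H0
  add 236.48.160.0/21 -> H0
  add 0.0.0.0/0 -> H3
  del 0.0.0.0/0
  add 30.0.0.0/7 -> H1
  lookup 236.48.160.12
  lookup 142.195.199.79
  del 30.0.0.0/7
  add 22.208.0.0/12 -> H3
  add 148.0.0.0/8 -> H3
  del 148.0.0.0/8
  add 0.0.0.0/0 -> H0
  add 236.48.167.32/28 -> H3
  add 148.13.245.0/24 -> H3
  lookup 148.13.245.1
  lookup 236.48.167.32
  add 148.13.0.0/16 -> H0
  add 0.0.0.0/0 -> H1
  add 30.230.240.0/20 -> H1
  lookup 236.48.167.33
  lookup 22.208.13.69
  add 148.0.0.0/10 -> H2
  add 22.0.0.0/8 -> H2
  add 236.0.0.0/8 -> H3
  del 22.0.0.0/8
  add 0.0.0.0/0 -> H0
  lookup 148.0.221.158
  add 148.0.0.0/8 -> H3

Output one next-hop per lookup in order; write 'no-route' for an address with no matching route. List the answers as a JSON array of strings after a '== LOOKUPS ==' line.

Process each operation:
  add 22.215.110.224/28 -> H1 at depth 28
  del 22.215.110.224/28 (clear depth 28)
  add 30.224.0.0/12 -> H3 at depth 12
  lookup 30.224.62.41: bits 000111101110 walk d0:-→d1:-→d2:-→d3:-→d4:-→d5:-→d6:-→d7:-→d8:-→d9:-→d10:-→d11:-→d12:H3 -> H3
  del 30.224.0.0/12 (clear depth 12)
  add 236.48.167.0/24 -> H0 at depth 24
  add 236.48.160.0/21 -> H0 at depth 21
  add 0.0.0.0/0 -> H3 at depth 0
  del 0.0.0.0/0 (clear depth 0)
  add 30.0.0.0/7 -> H1 at depth 7
  lookup 236.48.160.12: bits 111011000011000010100 walk d0:-→d1:-→d2:-→d3:-→d4:-→d5:-→d6:-→d7:-→d8:-→d9:-→d10:-→d11:-→d12:-→d13:-→d14:-→d15:-→d16:-→d17:-→d18:-→d19:-→d20:-→d21:H0 -> H0
  lookup 142.195.199.79: bits 1 walk d0:-→d1:- -> no-route
  del 30.0.0.0/7 (clear depth 7)
  add 22.208.0.0/12 -> H3 at depth 12
  add 148.0.0.0/8 -> H3 at depth 8
  del 148.0.0.0/8 (clear depth 8)
  add 0.0.0.0/0 -> H0 at depth 0
  add 236.48.167.32/28 -> H3 at depth 28
  add 148.13.245.0/24 -> H3 at depth 24
  lookup 148.13.245.1: bits 100101000000110111110101 walk d0:H0→d1:-→d2:-→d3:-→d4:-→d5:-→d6:-→d7:-→d8:-→d9:-→d10:-→d11:-→d12:-→d13:-→d14:-→d15:-→d16:-→d17:-→d18:-→d19:-→d20:-→d21:-→d22:-→d23:-→d24:H3 -> H3
  lookup 236.48.167.32: bits 1110110000110000101001110010 walk d0:H0→d1:-→d2:-→d3:-→d4:-→d5:-→d6:-→d7:-→d8:-→d9:-→d10:-→d11:-→d12:-→d13:-→d14:-→d15:-→d16:-→d17:-→d18:-→d19:-→d20:-→d21:H0→d22:-→d23:-→d24:H0→d25:-→d26:-→d27:-→d28:H3 -> H3
  add 148.13.0.0/16 -> H0 at depth 16
  add 0.0.0.0/0 -> H1 at depth 0
  add 30.230.240.0/20 -> H1 at depth 20
  lookup 236.48.167.33: bits 1110110000110000101001110010 walk d0:H1→d1:-→d2:-→d3:-→d4:-→d5:-→d6:-→d7:-→d8:-→d9:-→d10:-→d11:-→d12:-→d13:-→d14:-→d15:-→d16:-→d17:-→d18:-→d19:-→d20:-→d21:H0→d22:-→d23:-→d24:H0→d25:-→d26:-→d27:-→d28:H3 -> H3
  lookup 22.208.13.69: bits 0001011011010 walk d0:H1→d1:-→d2:-→d3:-→d4:-→d5:-→d6:-→d7:-→d8:-→d9:-→d10:-→d11:-→d12:H3→d13:- -> H3
  add 148.0.0.0/10 -> H2 at depth 10
  add 22.0.0.0/8 -> H2 at depth 8
  add 236.0.0.0/8 -> H3 at depth 8
  del 22.0.0.0/8 (clear depth 8)
  add 0.0.0.0/0 -> H0 at depth 0
  lookup 148.0.221.158: bits 100101000000 walk d0:H0→d1:-→d2:-→d3:-→d4:-→d5:-→d6:-→d7:-→d8:-→d9:-→d10:H2→d11:-→d12:- -> H2
  add 148.0.0.0/8 -> H3 at depth 8

== LOOKUPS ==
["H3","H0","no-route","H3","H3","H3","H3","H2"]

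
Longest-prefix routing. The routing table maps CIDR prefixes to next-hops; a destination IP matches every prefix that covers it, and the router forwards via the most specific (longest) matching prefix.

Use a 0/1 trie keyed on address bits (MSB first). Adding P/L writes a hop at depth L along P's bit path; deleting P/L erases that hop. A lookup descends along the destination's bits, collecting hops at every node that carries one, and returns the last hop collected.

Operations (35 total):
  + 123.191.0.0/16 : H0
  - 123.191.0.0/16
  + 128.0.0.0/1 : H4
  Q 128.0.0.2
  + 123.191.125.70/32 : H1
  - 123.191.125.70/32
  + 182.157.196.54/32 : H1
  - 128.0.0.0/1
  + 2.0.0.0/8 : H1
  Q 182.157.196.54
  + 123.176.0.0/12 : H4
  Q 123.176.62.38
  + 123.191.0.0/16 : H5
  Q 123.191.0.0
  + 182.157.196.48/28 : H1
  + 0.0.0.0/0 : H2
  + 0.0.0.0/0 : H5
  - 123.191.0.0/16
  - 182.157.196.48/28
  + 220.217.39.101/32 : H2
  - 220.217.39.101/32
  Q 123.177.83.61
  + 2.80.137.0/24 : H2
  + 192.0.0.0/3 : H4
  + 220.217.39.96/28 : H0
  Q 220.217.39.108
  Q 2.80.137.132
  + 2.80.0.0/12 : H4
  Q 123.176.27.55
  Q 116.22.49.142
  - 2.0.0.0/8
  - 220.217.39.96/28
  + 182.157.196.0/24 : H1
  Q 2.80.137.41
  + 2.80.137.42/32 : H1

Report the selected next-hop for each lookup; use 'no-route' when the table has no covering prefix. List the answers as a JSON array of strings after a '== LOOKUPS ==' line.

Process each operation:
  + 123.191.0.0/16 (H0) depth=16
  del 123.191.0.0/16 (clear depth 16)
  + 128.0.0.0/1 (H4) depth=1
  ? 128.0.0.2  path d0:-→d1:H4  best=H4
  + 123.191.125.70/32 (H1) depth=32
  del 123.191.125.70/32 (clear depth 32)
  + 182.157.196.54/32 (H1) depth=32
  del 128.0.0.0/1 (clear depth 1)
  + 2.0.0.0/8 (H1) depth=8
  ? 182.157.196.54  path d0:-→d1:-→d2:-→d3:-→d4:-→d5:-→d6:-→d7:-→d8:-→d9:-→d10:-→d11:-→d12:-→d13:-→d14:-→d15:-→d16:-→d17:-→d18:-→d19:-→d20:-→d21:-→d22:-→d23:-→d24:-→d25:-→d26:-→d27:-→d28:-→d29:-→d30:-→d31:-→d32:H1  best=H1
  + 123.176.0.0/12 (H4) depth=12
  ? 123.176.62.38  path d0:-→d1:-→d2:-→d3:-→d4:-→d5:-→d6:-→d7:-→d8:-→d9:-→d10:-→d11:-→d12:H4  best=H4
  + 123.191.0.0/16 (H5) depth=16
  ? 123.191.0.0  path d0:-→d1:-→d2:-→d3:-→d4:-→d5:-→d6:-→d7:-→d8:-→d9:-→d10:-→d11:-→d12:H4→d13:-→d14:-→d15:-→d16:H5→d17:-  best=H5
  + 182.157.196.48/28 (H1) depth=28
  + 0.0.0.0/0 (H2) depth=0
  + 0.0.0.0/0 (H5) depth=0
  del 123.191.0.0/16 (clear depth 16)
  del 182.157.196.48/28 (clear depth 28)
  + 220.217.39.101/32 (H2) depth=32
  del 220.217.39.101/32 (clear depth 32)
  ? 123.177.83.61  path d0:H5→d1:-→d2:-→d3:-→d4:-→d5:-→d6:-→d7:-→d8:-→d9:-→d10:-→d11:-→d12:H4  best=H4
  + 2.80.137.0/24 (H2) depth=24
  + 192.0.0.0/3 (H4) depth=3
  + 220.217.39.96/28 (H0) depth=28
  ? 220.217.39.108  path d0:H5→d1:-→d2:-→d3:H4→d4:-→d5:-→d6:-→d7:-→d8:-→d9:-→d10:-→d11:-→d12:-→d13:-→d14:-→d15:-→d16:-→d17:-→d18:-→d19:-→d20:-→d21:-→d22:-→d23:-→d24:-→d25:-→d26:-→d27:-→d28:H0  best=H0
  ? 2.80.137.132  path d0:H5→d1:-→d2:-→d3:-→d4:-→d5:-→d6:-→d7:-→d8:H1→d9:-→d10:-→d11:-→d12:-→d13:-→d14:-→d15:-→d16:-→d17:-→d18:-→d19:-→d20:-→d21:-→d22:-→d23:-→d24:H2  best=H2
  + 2.80.0.0/12 (H4) depth=12
  ? 123.176.27.55  path d0:H5→d1:-→d2:-→d3:-→d4:-→d5:-→d6:-→d7:-→d8:-→d9:-→d10:-→d11:-→d12:H4  best=H4
  ? 116.22.49.142  path d0:H5→d1:-→d2:-→d3:-→d4:-  best=H5
  del 2.0.0.0/8 (clear depth 8)
  del 220.217.39.96/28 (clear depth 28)
  + 182.157.196.0/24 (H1) depth=24
  ? 2.80.137.41  path d0:H5→d1:-→d2:-→d3:-→d4:-→d5:-→d6:-→d7:-→d8:-→d9:-→d10:-→d11:-→d12:H4→d13:-→d14:-→d15:-→d16:-→d17:-→d18:-→d19:-→d20:-→d21:-→d22:-→d23:-→d24:H2  best=H2
  + 2.80.137.42/32 (H1) depth=32

== LOOKUPS ==
["H4","H1","H4","H5","H4","H0","H2","H4","H5","H2"]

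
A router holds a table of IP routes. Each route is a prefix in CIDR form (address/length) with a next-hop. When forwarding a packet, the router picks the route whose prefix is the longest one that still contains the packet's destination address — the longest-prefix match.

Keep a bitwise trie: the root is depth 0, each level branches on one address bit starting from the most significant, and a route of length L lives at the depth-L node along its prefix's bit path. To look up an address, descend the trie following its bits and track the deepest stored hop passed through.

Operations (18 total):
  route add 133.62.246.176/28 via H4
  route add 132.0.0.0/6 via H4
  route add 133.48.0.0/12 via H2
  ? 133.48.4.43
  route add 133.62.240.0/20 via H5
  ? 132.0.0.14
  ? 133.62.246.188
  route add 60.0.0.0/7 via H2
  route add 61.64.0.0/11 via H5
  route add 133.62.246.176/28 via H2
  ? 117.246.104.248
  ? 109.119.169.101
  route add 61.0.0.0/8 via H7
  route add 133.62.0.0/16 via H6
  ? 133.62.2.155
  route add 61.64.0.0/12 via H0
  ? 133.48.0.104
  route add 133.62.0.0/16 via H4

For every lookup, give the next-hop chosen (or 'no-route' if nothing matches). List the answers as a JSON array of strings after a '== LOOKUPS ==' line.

Process each operation:
  add 133.62.246.176/28 -> H4 at depth 28
  add 132.0.0.0/6 -> H4 at depth 6
  add 133.48.0.0/12 -> H2 at depth 12
  Q 133.48.4.43: descend 100001010011 ; hops seen [H4,H2] ; pick H2
  add 133.62.240.0/20 -> H5 at depth 20
  Q 132.0.0.14: descend 1000010 ; hops seen [H4] ; pick H4
  Q 133.62.246.188: descend 1000010100111110111101101011 ; hops seen [H4,H2,H5,H4] ; pick H4
  add 60.0.0.0/7 -> H2 at depth 7
  add 61.64.0.0/11 -> H5 at depth 11
  add 133.62.246.176/28 -> H2 at depth 28
  Q 117.246.104.248: descend 0 ; hops seen [∅] ; pick no-route
  Q 109.119.169.101: descend 0 ; hops seen [∅] ; pick no-route
  add 61.0.0.0/8 -> H7 at depth 8
  add 133.62.0.0/16 -> H6 at depth 16
  Q 133.62.2.155: descend 1000010100111110 ; hops seen [H4,H2,H6] ; pick H6
  add 61.64.0.0/12 -> H0 at depth 12
  Q 133.48.0.104: descend 100001010011 ; hops seen [H4,H2] ; pick H2
  add 133.62.0.0/16 -> H4 at depth 16

== LOOKUPS ==
["H2","H4","H4","no-route","no-route","H6","H2"]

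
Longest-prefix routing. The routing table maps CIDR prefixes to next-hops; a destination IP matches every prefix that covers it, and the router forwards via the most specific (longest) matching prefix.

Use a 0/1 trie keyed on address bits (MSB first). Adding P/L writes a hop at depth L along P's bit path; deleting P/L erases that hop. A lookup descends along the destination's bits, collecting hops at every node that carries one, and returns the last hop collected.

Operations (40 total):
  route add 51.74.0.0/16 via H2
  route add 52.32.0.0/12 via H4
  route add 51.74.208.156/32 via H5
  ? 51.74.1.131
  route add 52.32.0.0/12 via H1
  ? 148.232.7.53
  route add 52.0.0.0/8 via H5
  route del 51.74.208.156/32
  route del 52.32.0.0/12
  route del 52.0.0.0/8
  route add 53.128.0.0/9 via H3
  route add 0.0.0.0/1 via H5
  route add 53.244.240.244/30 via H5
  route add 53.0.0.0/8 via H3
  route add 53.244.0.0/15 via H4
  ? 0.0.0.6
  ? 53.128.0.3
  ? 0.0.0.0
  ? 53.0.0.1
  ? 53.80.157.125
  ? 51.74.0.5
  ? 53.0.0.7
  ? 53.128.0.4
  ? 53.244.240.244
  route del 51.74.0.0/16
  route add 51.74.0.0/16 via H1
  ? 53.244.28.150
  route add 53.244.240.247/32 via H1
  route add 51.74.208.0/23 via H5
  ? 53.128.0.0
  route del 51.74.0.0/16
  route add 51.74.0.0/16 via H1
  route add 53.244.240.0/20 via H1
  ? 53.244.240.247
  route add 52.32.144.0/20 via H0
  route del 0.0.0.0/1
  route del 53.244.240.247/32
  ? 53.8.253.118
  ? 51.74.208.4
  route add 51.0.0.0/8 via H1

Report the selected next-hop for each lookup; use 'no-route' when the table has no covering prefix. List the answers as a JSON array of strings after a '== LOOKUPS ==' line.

Apply in order:
  add 51.74.0.0/16 -> H2 at depth 16
  add 52.32.0.0/12 -> H4 at depth 12
  add 51.74.208.156/32 -> H5 at depth 32
  Q 51.74.1.131: descend 0011001101001010 ; hops seen [H2] ; pick H2
  add 52.32.0.0/12 -> H1 at depth 12
  Q 148.232.7.53: descend ε ; hops seen [∅] ; pick no-route
  add 52.0.0.0/8 -> H5 at depth 8
  - 51.74.208.156/32 clear@32
  - 52.32.0.0/12 clear@12
  - 52.0.0.0/8 clear@8
  add 53.128.0.0/9 -> H3 at depth 9
  add 0.0.0.0/1 -> H5 at depth 1
  add 53.244.240.244/30 -> H5 at depth 30
  add 53.0.0.0/8 -> H3 at depth 8
  add 53.244.0.0/15 -> H4 at depth 15
  Q 0.0.0.6: descend 00 ; hops seen [H5] ; pick H5
  Q 53.128.0.3: descend 001101011 ; hops seen [H5,H3,H3] ; pick H3
  Q 0.0.0.0: descend 00 ; hops seen [H5] ; pick H5
  Q 53.0.0.1: descend 00110101 ; hops seen [H5,H3] ; pick H3
  Q 53.80.157.125: descend 00110101 ; hops seen [H5,H3] ; pick H3
  Q 51.74.0.5: descend 0011001101001010 ; hops seen [H5,H2] ; pick H2
  Q 53.0.0.7: descend 00110101 ; hops seen [H5,H3] ; pick H3
  Q 53.128.0.4: descend 001101011 ; hops seen [H5,H3,H3] ; pick H3
  Q 53.244.240.244: descend 001101011111010011110000111101 ; hops seen [H5,H3,H3,H4,H5] ; pick H5
  - 51.74.0.0/16 clear@16
  add 51.74.0.0/16 -> H1 at depth 16
  Q 53.244.28.150: descend 0011010111110100 ; hops seen [H5,H3,H3,H4] ; pick H4
  add 53.244.240.247/32 -> H1 at depth 32
  add 51.74.208.0/23 -> H5 at depth 23
  Q 53.128.0.0: descend 001101011 ; hops seen [H5,H3,H3] ; pick H3
  - 51.74.0.0/16 clear@16
  add 51.74.0.0/16 -> H1 at depth 16
  add 53.244.240.0/20 -> H1 at depth 20
  Q 53.244.240.247: descend 00110101111101001111000011110111 ; hops seen [H5,H3,H3,H4,H1,H5,H1] ; pick H1
  add 52.32.144.0/20 -> H0 at depth 20
  - 0.0.0.0/1 clear@1
  - 53.244.240.247/32 clear@32
  Q 53.8.253.118: descend 00110101 ; hops seen [H3] ; pick H3
  Q 51.74.208.4: descend 001100110100101011010000 ; hops seen [H1,H5] ; pick H5
  add 51.0.0.0/8 -> H1 at depth 8

== LOOKUPS ==
["H2","no-route","H5","H3","H5","H3","H3","H2","H3","H3","H5","H4","H3","H1","H3","H5"]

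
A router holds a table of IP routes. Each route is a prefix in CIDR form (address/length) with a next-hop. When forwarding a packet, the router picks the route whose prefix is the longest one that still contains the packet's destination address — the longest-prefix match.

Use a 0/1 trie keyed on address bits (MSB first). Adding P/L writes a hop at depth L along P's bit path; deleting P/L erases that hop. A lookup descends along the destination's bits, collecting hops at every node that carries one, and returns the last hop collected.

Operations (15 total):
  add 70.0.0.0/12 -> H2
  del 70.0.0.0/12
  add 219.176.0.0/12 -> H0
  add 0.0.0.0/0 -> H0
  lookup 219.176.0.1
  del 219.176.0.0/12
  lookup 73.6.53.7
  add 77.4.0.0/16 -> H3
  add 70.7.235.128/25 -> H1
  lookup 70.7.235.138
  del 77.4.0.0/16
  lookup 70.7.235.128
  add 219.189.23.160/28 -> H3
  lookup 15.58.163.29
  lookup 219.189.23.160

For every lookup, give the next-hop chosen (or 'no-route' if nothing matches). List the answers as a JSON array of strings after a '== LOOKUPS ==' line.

Process each operation:
  + 70.0.0.0/12 (H2) depth=12
  del 70.0.0.0/12 (clear depth 12)
  + 219.176.0.0/12 (H0) depth=12
  + 0.0.0.0/0 (H0) depth=0
  Q 219.176.0.1: descend 110110111011 ; hops seen [H0,H0] ; pick H0
  del 219.176.0.0/12 (clear depth 12)
  Q 73.6.53.7: descend 0100 ; hops seen [H0] ; pick H0
  + 77.4.0.0/16 (H3) depth=16
  + 70.7.235.128/25 (H1) depth=25
  Q 70.7.235.138: descend 0100011000000111111010111 ; hops seen [H0,H1] ; pick H1
  del 77.4.0.0/16 (clear depth 16)
  Q 70.7.235.128: descend 0100011000000111111010111 ; hops seen [H0,H1] ; pick H1
  + 219.189.23.160/28 (H3) depth=28
  Q 15.58.163.29: descend 0 ; hops seen [H0] ; pick H0
  Q 219.189.23.160: descend 1101101110111101000101111010 ; hops seen [H0,H3] ; pick H3

== LOOKUPS ==
["H0","H0","H1","H1","H0","H3"]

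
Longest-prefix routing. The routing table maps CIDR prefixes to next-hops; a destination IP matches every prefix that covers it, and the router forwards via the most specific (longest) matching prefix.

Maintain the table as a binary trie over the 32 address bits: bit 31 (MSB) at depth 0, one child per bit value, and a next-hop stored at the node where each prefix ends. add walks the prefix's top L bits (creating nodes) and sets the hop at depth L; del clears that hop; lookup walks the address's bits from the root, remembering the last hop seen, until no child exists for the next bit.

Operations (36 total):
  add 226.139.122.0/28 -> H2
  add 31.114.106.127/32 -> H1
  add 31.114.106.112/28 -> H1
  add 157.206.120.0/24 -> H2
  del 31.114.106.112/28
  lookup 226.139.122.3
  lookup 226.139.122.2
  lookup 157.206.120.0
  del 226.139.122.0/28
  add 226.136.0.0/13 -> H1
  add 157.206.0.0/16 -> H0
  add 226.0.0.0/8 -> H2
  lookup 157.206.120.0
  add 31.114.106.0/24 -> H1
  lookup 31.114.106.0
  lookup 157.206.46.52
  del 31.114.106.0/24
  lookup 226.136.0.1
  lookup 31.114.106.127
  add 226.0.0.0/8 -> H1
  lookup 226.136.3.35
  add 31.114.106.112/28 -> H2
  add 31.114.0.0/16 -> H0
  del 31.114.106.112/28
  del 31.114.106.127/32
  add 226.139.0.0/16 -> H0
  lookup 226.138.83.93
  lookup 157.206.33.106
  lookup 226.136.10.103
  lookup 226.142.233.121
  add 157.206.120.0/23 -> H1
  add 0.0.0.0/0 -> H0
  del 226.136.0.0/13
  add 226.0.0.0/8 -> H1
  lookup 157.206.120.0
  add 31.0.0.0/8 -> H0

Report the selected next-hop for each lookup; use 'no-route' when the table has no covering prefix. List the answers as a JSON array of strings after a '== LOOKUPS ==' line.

Trace:
  + 226.139.122.0/28 (H2) depth=28
  + 31.114.106.127/32 (H1) depth=32
  + 31.114.106.112/28 (H1) depth=28
  + 157.206.120.0/24 (H2) depth=24
  - 31.114.106.112/28 clear@28
  lookup 226.139.122.3: bits 1110001010001011011110100000 walk d0:-→d1:-→d2:-→d3:-→d4:-→d5:-→d6:-→d7:-→d8:-→d9:-→d10:-→d11:-→d12:-→d13:-→d14:-→d15:-→d16:-→d17:-→d18:-→d19:-→d20:-→d21:-→d22:-→d23:-→d24:-→d25:-→d26:-→d27:-→d28:H2 -> H2
  lookup 226.139.122.2: bits 1110001010001011011110100000 walk d0:-→d1:-→d2:-→d3:-→d4:-→d5:-→d6:-→d7:-→d8:-→d9:-→d10:-→d11:-→d12:-→d13:-→d14:-→d15:-→d16:-→d17:-→d18:-→d19:-→d20:-→d21:-→d22:-→d23:-→d24:-→d25:-→d26:-→d27:-→d28:H2 -> H2
  lookup 157.206.120.0: bits 100111011100111001111000 walk d0:-→d1:-→d2:-→d3:-→d4:-→d5:-→d6:-→d7:-→d8:-→d9:-→d10:-→d11:-→d12:-→d13:-→d14:-→d15:-→d16:-→d17:-→d18:-→d19:-→d20:-→d21:-→d22:-→d23:-→d24:H2 -> H2
  - 226.139.122.0/28 clear@28
  + 226.136.0.0/13 (H1) depth=13
  + 157.206.0.0/16 (H0) depth=16
  + 226.0.0.0/8 (H2) depth=8
  lookup 157.206.120.0: bits 100111011100111001111000 walk d0:-→d1:-→d2:-→d3:-→d4:-→d5:-→d6:-→d7:-→d8:-→d9:-→d10:-→d11:-→d12:-→d13:-→d14:-→d15:-→d16:H0→d17:-→d18:-→d19:-→d20:-→d21:-→d22:-→d23:-→d24:H2 -> H2
  + 31.114.106.0/24 (H1) depth=24
  lookup 31.114.106.0: bits 0001111101110010011010100 walk d0:-→d1:-→d2:-→d3:-→d4:-→d5:-→d6:-→d7:-→d8:-→d9:-→d10:-→d11:-→d12:-→d13:-→d14:-→d15:-→d16:-→d17:-→d18:-→d19:-→d20:-→d21:-→d22:-→d23:-→d24:H1→d25:- -> H1
  lookup 157.206.46.52: bits 10011101110011100 walk d0:-→d1:-→d2:-→d3:-→d4:-→d5:-→d6:-→d7:-→d8:-→d9:-→d10:-→d11:-→d12:-→d13:-→d14:-→d15:-→d16:H0→d17:- -> H0
  - 31.114.106.0/24 clear@24
  lookup 226.136.0.1: bits 11100010100010 walk d0:-→d1:-→d2:-→d3:-→d4:-→d5:-→d6:-→d7:-→d8:H2→d9:-→d10:-→d11:-→d12:-→d13:H1→d14:- -> H1
  lookup 31.114.106.127: bits 00011111011100100110101001111111 walk d0:-→d1:-→d2:-→d3:-→d4:-→d5:-→d6:-→d7:-→d8:-→d9:-→d10:-→d11:-→d12:-→d13:-→d14:-→d15:-→d16:-→d17:-→d18:-→d19:-→d20:-→d21:-→d22:-→d23:-→d24:-→d25:-→d26:-→d27:-→d28:-→d29:-→d30:-→d31:-→d32:H1 -> H1
  + 226.0.0.0/8 (H1) depth=8
  lookup 226.136.3.35: bits 11100010100010 walk d0:-→d1:-→d2:-→d3:-→d4:-→d5:-→d6:-→d7:-→d8:H1→d9:-→d10:-→d11:-→d12:-→d13:H1→d14:- -> H1
  + 31.114.106.112/28 (H2) depth=28
  + 31.114.0.0/16 (H0) depth=16
  - 31.114.106.112/28 clear@28
  - 31.114.106.127/32 clear@32
  + 226.139.0.0/16 (H0) depth=16
  lookup 226.138.83.93: bits 111000101000101 walk d0:-→d1:-→d2:-→d3:-→d4:-→d5:-→d6:-→d7:-→d8:H1→d9:-→d10:-→d11:-→d12:-→d13:H1→d14:-→d15:- -> H1
  lookup 157.206.33.106: bits 10011101110011100 walk d0:-→d1:-→d2:-→d3:-→d4:-→d5:-→d6:-→d7:-→d8:-→d9:-→d10:-→d11:-→d12:-→d13:-→d14:-→d15:-→d16:H0→d17:- -> H0
  lookup 226.136.10.103: bits 11100010100010 walk d0:-→d1:-→d2:-→d3:-→d4:-→d5:-→d6:-→d7:-→d8:H1→d9:-→d10:-→d11:-→d12:-→d13:H1→d14:- -> H1
  lookup 226.142.233.121: bits 1110001010001 walk d0:-→d1:-→d2:-→d3:-→d4:-→d5:-→d6:-→d7:-→d8:H1→d9:-→d10:-→d11:-→d12:-→d13:H1 -> H1
  + 157.206.120.0/23 (H1) depth=23
  + 0.0.0.0/0 (H0) depth=0
  - 226.136.0.0/13 clear@13
  + 226.0.0.0/8 (H1) depth=8
  lookup 157.206.120.0: bits 100111011100111001111000 walk d0:H0→d1:-→d2:-→d3:-→d4:-→d5:-→d6:-→d7:-→d8:-→d9:-→d10:-→d11:-→d12:-→d13:-→d14:-→d15:-→d16:H0→d17:-→d18:-→d19:-→d20:-→d21:-→d22:-→d23:H1→d24:H2 -> H2
  + 31.0.0.0/8 (H0) depth=8

== LOOKUPS ==
["H2","H2","H2","H2","H1","H0","H1","H1","H1","H1","H0","H1","H1","H2"]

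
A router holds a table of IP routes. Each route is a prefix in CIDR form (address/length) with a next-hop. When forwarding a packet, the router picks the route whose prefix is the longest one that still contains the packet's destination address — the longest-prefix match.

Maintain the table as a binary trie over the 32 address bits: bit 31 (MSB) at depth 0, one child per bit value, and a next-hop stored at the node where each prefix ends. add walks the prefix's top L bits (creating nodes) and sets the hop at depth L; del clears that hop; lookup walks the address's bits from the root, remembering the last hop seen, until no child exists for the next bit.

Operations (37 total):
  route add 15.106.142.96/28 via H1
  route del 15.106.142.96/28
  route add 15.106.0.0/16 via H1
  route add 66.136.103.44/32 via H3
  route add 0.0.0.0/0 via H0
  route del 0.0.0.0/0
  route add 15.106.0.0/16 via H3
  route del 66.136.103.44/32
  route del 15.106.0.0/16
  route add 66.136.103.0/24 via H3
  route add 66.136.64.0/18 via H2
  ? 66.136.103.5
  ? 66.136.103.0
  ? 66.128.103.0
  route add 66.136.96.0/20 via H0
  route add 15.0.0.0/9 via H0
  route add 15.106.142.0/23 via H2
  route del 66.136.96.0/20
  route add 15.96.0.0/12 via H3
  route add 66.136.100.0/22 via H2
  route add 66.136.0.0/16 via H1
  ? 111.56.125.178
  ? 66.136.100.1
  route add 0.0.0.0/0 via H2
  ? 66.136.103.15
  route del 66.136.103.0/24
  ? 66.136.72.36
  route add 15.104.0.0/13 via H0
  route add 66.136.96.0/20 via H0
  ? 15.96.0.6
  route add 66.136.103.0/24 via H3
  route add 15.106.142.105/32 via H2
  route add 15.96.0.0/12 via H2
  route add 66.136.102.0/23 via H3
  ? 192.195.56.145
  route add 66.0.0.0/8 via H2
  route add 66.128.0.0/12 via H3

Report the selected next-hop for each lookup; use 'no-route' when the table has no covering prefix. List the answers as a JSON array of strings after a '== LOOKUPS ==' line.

Apply in order:
  add 15.106.142.96/28 -> H1 at depth 28
  - 15.106.142.96/28 clear@28
  add 15.106.0.0/16 -> H1 at depth 16
  add 66.136.103.44/32 -> H3 at depth 32
  add 0.0.0.0/0 -> H0 at depth 0
  - 0.0.0.0/0 clear@0
  add 15.106.0.0/16 -> H3 at depth 16
  - 66.136.103.44/32 clear@32
  - 15.106.0.0/16 clear@16
  add 66.136.103.0/24 -> H3 at depth 24
  add 66.136.64.0/18 -> H2 at depth 18
  ? 66.136.103.5  path d0:-→d1:-→d2:-→d3:-→d4:-→d5:-→d6:-→d7:-→d8:-→d9:-→d10:-→d11:-→d12:-→d13:-→d14:-→d15:-→d16:-→d17:-→d18:H2→d19:-→d20:-→d21:-→d22:-→d23:-→d24:H3→d25:-→d26:-  best=H3
  ? 66.136.103.0  path d0:-→d1:-→d2:-→d3:-→d4:-→d5:-→d6:-→d7:-→d8:-→d9:-→d10:-→d11:-→d12:-→d13:-→d14:-→d15:-→d16:-→d17:-→d18:H2→d19:-→d20:-→d21:-→d22:-→d23:-→d24:H3→d25:-→d26:-  best=H3
  ? 66.128.103.0  path d0:-→d1:-→d2:-→d3:-→d4:-→d5:-→d6:-→d7:-→d8:-→d9:-→d10:-→d11:-→d12:-  best=no-route
  add 66.136.96.0/20 -> H0 at depth 20
  add 15.0.0.0/9 -> H0 at depth 9
  add 15.106.142.0/23 -> H2 at depth 23
  - 66.136.96.0/20 clear@20
  add 15.96.0.0/12 -> H3 at depth 12
  add 66.136.100.0/22 -> H2 at depth 22
  add 66.136.0.0/16 -> H1 at depth 16
  ? 111.56.125.178  path d0:-→d1:-→d2:-  best=no-route
  ? 66.136.100.1  path d0:-→d1:-→d2:-→d3:-→d4:-→d5:-→d6:-→d7:-→d8:-→d9:-→d10:-→d11:-→d12:-→d13:-→d14:-→d15:-→d16:H1→d17:-→d18:H2→d19:-→d20:-→d21:-→d22:H2  best=H2
  add 0.0.0.0/0 -> H2 at depth 0
  ? 66.136.103.15  path d0:H2→d1:-→d2:-→d3:-→d4:-→d5:-→d6:-→d7:-→d8:-→d9:-→d10:-→d11:-→d12:-→d13:-→d14:-→d15:-→d16:H1→d17:-→d18:H2→d19:-→d20:-→d21:-→d22:H2→d23:-→d24:H3→d25:-→d26:-  best=H3
  - 66.136.103.0/24 clear@24
  ? 66.136.72.36  path d0:H2→d1:-→d2:-→d3:-→d4:-→d5:-→d6:-→d7:-→d8:-→d9:-→d10:-→d11:-→d12:-→d13:-→d14:-→d15:-→d16:H1→d17:-→d18:H2  best=H2
  add 15.104.0.0/13 -> H0 at depth 13
  add 66.136.96.0/20 -> H0 at depth 20
  ? 15.96.0.6  path d0:H2→d1:-→d2:-→d3:-→d4:-→d5:-→d6:-→d7:-→d8:-→d9:H0→d10:-→d11:-→d12:H3  best=H3
  add 66.136.103.0/24 -> H3 at depth 24
  add 15.106.142.105/32 -> H2 at depth 32
  add 15.96.0.0/12 -> H2 at depth 12
  add 66.136.102.0/23 -> H3 at depth 23
  ? 192.195.56.145  path d0:H2  best=H2
  add 66.0.0.0/8 -> H2 at depth 8
  add 66.128.0.0/12 -> H3 at depth 12

== LOOKUPS ==
["H3","H3","no-route","no-route","H2","H3","H2","H3","H2"]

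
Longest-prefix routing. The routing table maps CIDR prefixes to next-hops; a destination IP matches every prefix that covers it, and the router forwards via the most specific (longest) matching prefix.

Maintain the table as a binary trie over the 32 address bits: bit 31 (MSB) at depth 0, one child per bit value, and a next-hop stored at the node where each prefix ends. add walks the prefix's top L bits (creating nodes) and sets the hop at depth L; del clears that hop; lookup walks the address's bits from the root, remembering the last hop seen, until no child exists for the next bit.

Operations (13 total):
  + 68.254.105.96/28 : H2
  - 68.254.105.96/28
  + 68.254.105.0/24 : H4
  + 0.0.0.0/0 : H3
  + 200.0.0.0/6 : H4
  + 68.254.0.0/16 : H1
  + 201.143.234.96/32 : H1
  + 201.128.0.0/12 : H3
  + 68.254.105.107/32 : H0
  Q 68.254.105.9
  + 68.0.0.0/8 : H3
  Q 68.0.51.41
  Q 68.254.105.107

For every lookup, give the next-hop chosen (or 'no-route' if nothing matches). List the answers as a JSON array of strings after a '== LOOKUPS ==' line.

Process each operation:
  + 68.254.105.96/28 (H2) depth=28
  - 68.254.105.96/28 clear@28
  + 68.254.105.0/24 (H4) depth=24
  + 0.0.0.0/0 (H3) depth=0
  + 200.0.0.0/6 (H4) depth=6
  + 68.254.0.0/16 (H1) depth=16
  + 201.143.234.96/32 (H1) depth=32
  + 201.128.0.0/12 (H3) depth=12
  + 68.254.105.107/32 (H0) depth=32
  ? 68.254.105.9  path d0:H3→d1:-→d2:-→d3:-→d4:-→d5:-→d6:-→d7:-→d8:-→d9:-→d10:-→d11:-→d12:-→d13:-→d14:-→d15:-→d16:H1→d17:-→d18:-→d19:-→d20:-→d21:-→d22:-→d23:-→d24:H4→d25:-  best=H4
  + 68.0.0.0/8 (H3) depth=8
  ? 68.0.51.41  path d0:H3→d1:-→d2:-→d3:-→d4:-→d5:-→d6:-→d7:-→d8:H3  best=H3
  ? 68.254.105.107  path d0:H3→d1:-→d2:-→d3:-→d4:-→d5:-→d6:-→d7:-→d8:H3→d9:-→d10:-→d11:-→d12:-→d13:-→d14:-→d15:-→d16:H1→d17:-→d18:-→d19:-→d20:-→d21:-→d22:-→d23:-→d24:H4→d25:-→d26:-→d27:-→d28:-→d29:-→d30:-→d31:-→d32:H0  best=H0

== LOOKUPS ==
["H4","H3","H0"]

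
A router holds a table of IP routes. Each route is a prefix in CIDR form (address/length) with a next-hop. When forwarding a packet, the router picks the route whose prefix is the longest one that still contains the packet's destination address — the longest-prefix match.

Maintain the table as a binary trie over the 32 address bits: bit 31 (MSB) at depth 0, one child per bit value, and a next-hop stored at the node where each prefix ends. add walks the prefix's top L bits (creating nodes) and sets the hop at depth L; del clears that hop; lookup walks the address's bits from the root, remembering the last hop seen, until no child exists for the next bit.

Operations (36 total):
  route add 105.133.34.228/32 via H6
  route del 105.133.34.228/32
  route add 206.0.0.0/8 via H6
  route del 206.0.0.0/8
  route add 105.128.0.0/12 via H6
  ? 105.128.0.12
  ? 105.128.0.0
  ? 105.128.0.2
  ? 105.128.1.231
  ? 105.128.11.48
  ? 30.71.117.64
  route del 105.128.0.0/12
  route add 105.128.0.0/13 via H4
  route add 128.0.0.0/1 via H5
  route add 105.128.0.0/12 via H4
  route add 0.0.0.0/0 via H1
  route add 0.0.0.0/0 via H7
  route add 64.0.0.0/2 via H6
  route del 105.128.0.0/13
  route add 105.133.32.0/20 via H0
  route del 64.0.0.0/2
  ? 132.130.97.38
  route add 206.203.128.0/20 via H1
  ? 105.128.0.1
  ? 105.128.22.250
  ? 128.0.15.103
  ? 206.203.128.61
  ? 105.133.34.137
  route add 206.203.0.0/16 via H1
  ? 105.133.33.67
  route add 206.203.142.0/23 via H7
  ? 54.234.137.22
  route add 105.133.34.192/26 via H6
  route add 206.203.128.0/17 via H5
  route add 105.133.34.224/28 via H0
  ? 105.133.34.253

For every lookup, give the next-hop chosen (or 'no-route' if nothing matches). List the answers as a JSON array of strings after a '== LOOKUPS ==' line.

Process each operation:
  + 105.133.34.228/32 (H6) depth=32
  - 105.133.34.228/32 clear@32
  + 206.0.0.0/8 (H6) depth=8
  - 206.0.0.0/8 clear@8
  + 105.128.0.0/12 (H6) depth=12
  lookup 105.128.0.12: bits 0110100110000 walk d0:-→d1:-→d2:-→d3:-→d4:-→d5:-→d6:-→d7:-→d8:-→d9:-→d10:-→d11:-→d12:H6→d13:- -> H6
  lookup 105.128.0.0: bits 0110100110000 walk d0:-→d1:-→d2:-→d3:-→d4:-→d5:-→d6:-→d7:-→d8:-→d9:-→d10:-→d11:-→d12:H6→d13:- -> H6
  lookup 105.128.0.2: bits 0110100110000 walk d0:-→d1:-→d2:-→d3:-→d4:-→d5:-→d6:-→d7:-→d8:-→d9:-→d10:-→d11:-→d12:H6→d13:- -> H6
  lookup 105.128.1.231: bits 0110100110000 walk d0:-→d1:-→d2:-→d3:-→d4:-→d5:-→d6:-→d7:-→d8:-→d9:-→d10:-→d11:-→d12:H6→d13:- -> H6
  lookup 105.128.11.48: bits 0110100110000 walk d0:-→d1:-→d2:-→d3:-→d4:-→d5:-→d6:-→d7:-→d8:-→d9:-→d10:-→d11:-→d12:H6→d13:- -> H6
  lookup 30.71.117.64: bits 0 walk d0:-→d1:- -> no-route
  - 105.128.0.0/12 clear@12
  + 105.128.0.0/13 (H4) depth=13
  + 128.0.0.0/1 (H5) depth=1
  + 105.128.0.0/12 (H4) depth=12
  + 0.0.0.0/0 (H1) depth=0
  + 0.0.0.0/0 (H7) depth=0
  + 64.0.0.0/2 (H6) depth=2
  - 105.128.0.0/13 clear@13
  + 105.133.32.0/20 (H0) depth=20
  - 64.0.0.0/2 clear@2
  lookup 132.130.97.38: bits 1 walk d0:H7→d1:H5 -> H5
  + 206.203.128.0/20 (H1) depth=20
  lookup 105.128.0.1: bits 0110100110000 walk d0:H7→d1:-→d2:-→d3:-→d4:-→d5:-→d6:-→d7:-→d8:-→d9:-→d10:-→d11:-→d12:H4→d13:- -> H4
  lookup 105.128.22.250: bits 0110100110000 walk d0:H7→d1:-→d2:-→d3:-→d4:-→d5:-→d6:-→d7:-→d8:-→d9:-→d10:-→d11:-→d12:H4→d13:- -> H4
  lookup 128.0.15.103: bits 1 walk d0:H7→d1:H5 -> H5
  lookup 206.203.128.61: bits 11001110110010111000 walk d0:H7→d1:H5→d2:-→d3:-→d4:-→d5:-→d6:-→d7:-→d8:-→d9:-→d10:-→d11:-→d12:-→d13:-→d14:-→d15:-→d16:-→d17:-→d18:-→d19:-→d20:H1 -> H1
  lookup 105.133.34.137: bits 0110100110000101001000101 walk d0:H7→d1:-→d2:-→d3:-→d4:-→d5:-→d6:-→d7:-→d8:-→d9:-→d10:-→d11:-→d12:H4→d13:-→d14:-→d15:-→d16:-→d17:-→d18:-→d19:-→d20:H0→d21:-→d22:-→d23:-→d24:-→d25:- -> H0
  + 206.203.0.0/16 (H1) depth=16
  lookup 105.133.33.67: bits 0110100110000101001000 walk d0:H7→d1:-→d2:-→d3:-→d4:-→d5:-→d6:-→d7:-→d8:-→d9:-→d10:-→d11:-→d12:H4→d13:-→d14:-→d15:-→d16:-→d17:-→d18:-→d19:-→d20:H0→d21:-→d22:- -> H0
  + 206.203.142.0/23 (H7) depth=23
  lookup 54.234.137.22: bits 0 walk d0:H7→d1:- -> H7
  + 105.133.34.192/26 (H6) depth=26
  + 206.203.128.0/17 (H5) depth=17
  + 105.133.34.224/28 (H0) depth=28
  lookup 105.133.34.253: bits 011010011000010100100010111 walk d0:H7→d1:-→d2:-→d3:-→d4:-→d5:-→d6:-→d7:-→d8:-→d9:-→d10:-→d11:-→d12:H4→d13:-→d14:-→d15:-→d16:-→d17:-→d18:-→d19:-→d20:H0→d21:-→d22:-→d23:-→d24:-→d25:-→d26:H6→d27:- -> H6

== LOOKUPS ==
["H6","H6","H6","H6","H6","no-route","H5","H4","H4","H5","H1","H0","H0","H7","H6"]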